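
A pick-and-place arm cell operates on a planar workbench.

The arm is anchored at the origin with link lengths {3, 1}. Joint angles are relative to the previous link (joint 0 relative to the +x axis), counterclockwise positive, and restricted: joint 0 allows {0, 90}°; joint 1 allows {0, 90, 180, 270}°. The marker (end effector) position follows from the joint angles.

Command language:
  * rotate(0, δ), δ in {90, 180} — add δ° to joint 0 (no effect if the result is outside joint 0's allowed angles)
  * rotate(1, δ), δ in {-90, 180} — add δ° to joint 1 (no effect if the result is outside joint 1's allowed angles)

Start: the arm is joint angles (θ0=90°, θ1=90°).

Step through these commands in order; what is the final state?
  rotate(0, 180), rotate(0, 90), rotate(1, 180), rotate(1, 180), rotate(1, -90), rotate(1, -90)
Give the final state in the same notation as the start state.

joint angles (θ0=90°, θ1=270°)

initial: joint angles (θ0=90°, θ1=90°)
step 1 (rotate(0, 180)): joint angles (θ0=90°, θ1=90°)
step 2 (rotate(0, 90)): joint angles (θ0=90°, θ1=90°)
step 3 (rotate(1, 180)): joint angles (θ0=90°, θ1=270°)
step 4 (rotate(1, 180)): joint angles (θ0=90°, θ1=90°)
step 5 (rotate(1, -90)): joint angles (θ0=90°, θ1=0°)
step 6 (rotate(1, -90)): joint angles (θ0=90°, θ1=270°)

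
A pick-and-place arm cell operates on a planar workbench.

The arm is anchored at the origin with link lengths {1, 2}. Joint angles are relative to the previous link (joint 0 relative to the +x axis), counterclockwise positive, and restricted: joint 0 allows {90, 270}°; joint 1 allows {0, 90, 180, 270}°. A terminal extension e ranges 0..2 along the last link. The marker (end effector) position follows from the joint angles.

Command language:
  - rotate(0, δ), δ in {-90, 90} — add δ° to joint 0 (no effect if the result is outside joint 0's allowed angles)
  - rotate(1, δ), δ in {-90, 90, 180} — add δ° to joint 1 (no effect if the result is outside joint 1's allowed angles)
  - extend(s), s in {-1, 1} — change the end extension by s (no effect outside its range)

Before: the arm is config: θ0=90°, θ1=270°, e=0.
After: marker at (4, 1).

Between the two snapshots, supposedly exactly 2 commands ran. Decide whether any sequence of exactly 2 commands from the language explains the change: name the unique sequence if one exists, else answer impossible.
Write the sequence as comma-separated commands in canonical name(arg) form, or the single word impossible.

extend(1), extend(1)

t0: config: θ0=90°, θ1=270°, e=0
t=1 extend(1) ⇒ config: θ0=90°, θ1=270°, e=1
t=2 extend(1) ⇒ config: θ0=90°, θ1=270°, e=2
no other 2-command option fits: unique.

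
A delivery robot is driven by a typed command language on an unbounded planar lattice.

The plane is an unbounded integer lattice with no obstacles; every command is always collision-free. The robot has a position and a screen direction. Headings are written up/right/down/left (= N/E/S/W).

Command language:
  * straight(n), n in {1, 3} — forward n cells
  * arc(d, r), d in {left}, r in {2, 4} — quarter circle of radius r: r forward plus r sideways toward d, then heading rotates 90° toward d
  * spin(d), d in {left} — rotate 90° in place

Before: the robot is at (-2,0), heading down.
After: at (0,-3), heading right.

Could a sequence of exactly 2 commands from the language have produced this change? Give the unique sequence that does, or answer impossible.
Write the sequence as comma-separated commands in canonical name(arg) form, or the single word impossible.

straight(1), arc(left, 2)

key: cell and facing (now E) both changed — the 2 commands mix motion and turning
from: at (-2,0), heading down
1. straight(1) → at (-2,-1), heading down
2. arc(left, 2) → at (0,-3), heading right
all 25 alternatives checked — unique.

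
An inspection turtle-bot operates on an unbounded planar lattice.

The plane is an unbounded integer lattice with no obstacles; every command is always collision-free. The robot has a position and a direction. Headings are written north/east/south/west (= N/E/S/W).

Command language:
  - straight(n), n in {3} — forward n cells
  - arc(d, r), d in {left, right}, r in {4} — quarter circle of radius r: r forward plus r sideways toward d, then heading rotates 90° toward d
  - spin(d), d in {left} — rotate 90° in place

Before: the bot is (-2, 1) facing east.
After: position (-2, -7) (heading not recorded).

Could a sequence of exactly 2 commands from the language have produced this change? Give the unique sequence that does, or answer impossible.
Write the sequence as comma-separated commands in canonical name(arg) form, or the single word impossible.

t0: (-2, 1) facing east
step 1 (arc(right, 4)): (2, -3) facing south
step 2 (arc(right, 4)): (-2, -7) facing west
all 16 alternatives checked — unique.

arc(right, 4), arc(right, 4)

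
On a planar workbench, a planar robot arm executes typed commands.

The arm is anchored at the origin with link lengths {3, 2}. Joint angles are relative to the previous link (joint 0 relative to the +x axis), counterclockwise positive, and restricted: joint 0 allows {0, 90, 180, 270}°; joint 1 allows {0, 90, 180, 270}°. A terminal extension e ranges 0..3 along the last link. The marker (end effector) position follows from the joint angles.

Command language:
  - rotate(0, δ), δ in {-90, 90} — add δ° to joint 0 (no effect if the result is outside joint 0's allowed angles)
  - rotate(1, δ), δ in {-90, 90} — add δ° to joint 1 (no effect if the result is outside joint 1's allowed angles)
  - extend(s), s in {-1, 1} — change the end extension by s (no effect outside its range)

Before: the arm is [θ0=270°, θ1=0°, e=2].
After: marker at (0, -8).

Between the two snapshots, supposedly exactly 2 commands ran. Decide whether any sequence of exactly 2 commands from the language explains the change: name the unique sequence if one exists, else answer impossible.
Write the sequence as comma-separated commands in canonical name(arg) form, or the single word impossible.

t0: [θ0=270°, θ1=0°, e=2]
t=1 extend(1) ⇒ [θ0=270°, θ1=0°, e=3]
t=2 extend(1) ⇒ [θ0=270°, θ1=0°, e=3]
no other 2-command option fits: unique.

extend(1), extend(1)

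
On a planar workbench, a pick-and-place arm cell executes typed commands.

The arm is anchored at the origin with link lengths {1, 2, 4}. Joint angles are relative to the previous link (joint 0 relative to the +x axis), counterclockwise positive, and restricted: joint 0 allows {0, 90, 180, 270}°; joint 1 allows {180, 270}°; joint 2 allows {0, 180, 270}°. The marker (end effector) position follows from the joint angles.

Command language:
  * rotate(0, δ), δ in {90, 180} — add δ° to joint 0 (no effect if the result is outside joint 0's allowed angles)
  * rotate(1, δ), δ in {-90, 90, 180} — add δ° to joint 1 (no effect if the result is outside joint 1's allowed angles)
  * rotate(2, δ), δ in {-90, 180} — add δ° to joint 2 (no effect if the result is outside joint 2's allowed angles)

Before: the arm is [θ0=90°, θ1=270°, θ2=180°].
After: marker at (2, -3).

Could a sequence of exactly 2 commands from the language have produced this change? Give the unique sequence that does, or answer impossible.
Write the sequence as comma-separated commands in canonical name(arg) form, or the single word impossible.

rotate(2, 180), rotate(2, -90)

key: running rotate(2, -90) before rotate(2, 180) would end elsewhere — order is forced
t0: [θ0=90°, θ1=270°, θ2=180°]
[1] after rotate(2, 180): [θ0=90°, θ1=270°, θ2=0°]
[2] after rotate(2, -90): [θ0=90°, θ1=270°, θ2=270°]
no rival 2-sequence matches.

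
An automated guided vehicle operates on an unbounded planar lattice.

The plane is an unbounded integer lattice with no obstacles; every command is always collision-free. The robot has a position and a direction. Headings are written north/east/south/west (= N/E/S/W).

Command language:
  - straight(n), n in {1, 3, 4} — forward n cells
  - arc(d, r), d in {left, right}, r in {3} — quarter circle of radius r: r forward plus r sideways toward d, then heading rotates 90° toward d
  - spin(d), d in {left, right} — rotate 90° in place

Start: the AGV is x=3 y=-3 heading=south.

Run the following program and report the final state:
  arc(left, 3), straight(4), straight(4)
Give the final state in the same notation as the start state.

from: x=3 y=-3 heading=south
1. arc(left, 3) → x=6 y=-6 heading=east
2. straight(4) → x=10 y=-6 heading=east
3. straight(4) → x=14 y=-6 heading=east

x=14 y=-6 heading=east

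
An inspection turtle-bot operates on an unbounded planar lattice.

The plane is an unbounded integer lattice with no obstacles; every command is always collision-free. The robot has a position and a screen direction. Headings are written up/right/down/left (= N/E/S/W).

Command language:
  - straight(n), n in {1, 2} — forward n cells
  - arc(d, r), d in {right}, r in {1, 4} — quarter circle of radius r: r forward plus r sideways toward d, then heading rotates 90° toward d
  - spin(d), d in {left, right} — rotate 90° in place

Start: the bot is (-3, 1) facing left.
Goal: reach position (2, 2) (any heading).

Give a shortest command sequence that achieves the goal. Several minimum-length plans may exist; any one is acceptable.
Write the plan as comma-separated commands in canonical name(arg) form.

initial: (-3, 1) facing left
step 1 (straight(2)): (-5, 1) facing left
step 2 (arc(right, 1)): (-6, 2) facing up
step 3 (arc(right, 4)): (-2, 6) facing right
step 4 (arc(right, 4)): (2, 2) facing down
no 3-step plan works, so 4 is optimal.

straight(2), arc(right, 1), arc(right, 4), arc(right, 4)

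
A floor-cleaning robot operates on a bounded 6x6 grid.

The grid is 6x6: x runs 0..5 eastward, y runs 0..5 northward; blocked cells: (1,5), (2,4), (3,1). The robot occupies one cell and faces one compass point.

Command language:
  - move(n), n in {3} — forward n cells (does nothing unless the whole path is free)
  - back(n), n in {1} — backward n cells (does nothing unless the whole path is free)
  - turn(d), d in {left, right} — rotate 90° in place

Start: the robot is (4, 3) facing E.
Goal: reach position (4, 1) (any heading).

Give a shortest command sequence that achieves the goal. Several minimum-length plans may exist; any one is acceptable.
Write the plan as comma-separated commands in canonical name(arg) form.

turn(right), move(3), back(1)

start: (4, 3) facing E
t=1 turn(right) ⇒ (4, 3) facing S
t=2 move(3) ⇒ (4, 0) facing S
t=3 back(1) ⇒ (4, 1) facing S
nothing shorter than 3 reaches the goal.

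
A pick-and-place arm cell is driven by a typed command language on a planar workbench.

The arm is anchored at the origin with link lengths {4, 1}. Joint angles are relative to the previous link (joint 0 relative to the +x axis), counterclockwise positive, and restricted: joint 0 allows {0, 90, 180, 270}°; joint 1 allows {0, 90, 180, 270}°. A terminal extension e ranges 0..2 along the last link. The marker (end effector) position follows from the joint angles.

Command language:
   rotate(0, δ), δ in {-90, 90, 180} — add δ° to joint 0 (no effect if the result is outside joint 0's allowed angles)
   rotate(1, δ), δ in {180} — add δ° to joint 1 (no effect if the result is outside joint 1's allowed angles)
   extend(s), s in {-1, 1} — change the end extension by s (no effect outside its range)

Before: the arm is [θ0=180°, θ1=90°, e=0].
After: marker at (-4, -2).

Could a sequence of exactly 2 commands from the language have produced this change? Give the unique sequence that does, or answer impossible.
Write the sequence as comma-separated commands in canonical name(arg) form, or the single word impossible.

key: running extend(1) before extend(-1) would end elsewhere — order is forced
initial: [θ0=180°, θ1=90°, e=0]
step 1 (extend(-1)): [θ0=180°, θ1=90°, e=0]
step 2 (extend(1)): [θ0=180°, θ1=90°, e=1]
no other 2-command option fits: unique.

extend(-1), extend(1)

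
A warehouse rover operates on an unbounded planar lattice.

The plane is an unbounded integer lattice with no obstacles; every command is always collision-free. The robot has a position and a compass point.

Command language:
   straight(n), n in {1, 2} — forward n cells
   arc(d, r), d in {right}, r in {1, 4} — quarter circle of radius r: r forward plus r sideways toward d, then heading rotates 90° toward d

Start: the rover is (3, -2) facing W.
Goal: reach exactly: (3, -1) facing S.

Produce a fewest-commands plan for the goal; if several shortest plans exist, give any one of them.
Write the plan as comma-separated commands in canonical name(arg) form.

t0: (3, -2) facing W
t=1 straight(1) ⇒ (2, -2) facing W
t=2 arc(right, 1) ⇒ (1, -1) facing N
t=3 arc(right, 1) ⇒ (2, 0) facing E
t=4 arc(right, 1) ⇒ (3, -1) facing S
no 3-step plan works, so 4 is optimal.

straight(1), arc(right, 1), arc(right, 1), arc(right, 1)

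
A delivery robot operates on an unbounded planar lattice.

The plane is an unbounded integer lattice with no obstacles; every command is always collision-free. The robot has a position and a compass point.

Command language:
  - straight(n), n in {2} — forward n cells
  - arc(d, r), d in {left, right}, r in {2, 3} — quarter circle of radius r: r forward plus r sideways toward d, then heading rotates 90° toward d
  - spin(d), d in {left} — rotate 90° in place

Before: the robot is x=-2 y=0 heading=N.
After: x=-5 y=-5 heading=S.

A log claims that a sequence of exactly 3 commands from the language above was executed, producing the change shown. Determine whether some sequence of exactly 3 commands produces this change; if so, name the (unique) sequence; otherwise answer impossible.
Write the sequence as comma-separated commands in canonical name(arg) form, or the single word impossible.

key: position moved to (-5,-5) AND the heading swung to S — translation plus rotation needed
begin: x=-2 y=0 heading=N
1. spin(left) → x=-2 y=0 heading=W
2. arc(left, 3) → x=-5 y=-3 heading=S
3. straight(2) → x=-5 y=-5 heading=S
all 216 alternatives checked — unique.

spin(left), arc(left, 3), straight(2)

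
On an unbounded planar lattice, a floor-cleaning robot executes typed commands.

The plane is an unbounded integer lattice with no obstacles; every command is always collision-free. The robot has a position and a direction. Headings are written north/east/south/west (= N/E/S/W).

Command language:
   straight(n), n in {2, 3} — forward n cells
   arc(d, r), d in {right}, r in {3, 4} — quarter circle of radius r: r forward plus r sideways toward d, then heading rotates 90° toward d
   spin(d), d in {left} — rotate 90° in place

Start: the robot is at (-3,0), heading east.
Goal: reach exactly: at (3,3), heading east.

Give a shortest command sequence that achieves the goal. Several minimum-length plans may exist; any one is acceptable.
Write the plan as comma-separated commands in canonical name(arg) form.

t0: at (-3,0), heading east
t=1 straight(3) ⇒ at (0,0), heading east
t=2 spin(left) ⇒ at (0,0), heading north
t=3 arc(right, 3) ⇒ at (3,3), heading east
shorter routes all fall short; 3 is best.

straight(3), spin(left), arc(right, 3)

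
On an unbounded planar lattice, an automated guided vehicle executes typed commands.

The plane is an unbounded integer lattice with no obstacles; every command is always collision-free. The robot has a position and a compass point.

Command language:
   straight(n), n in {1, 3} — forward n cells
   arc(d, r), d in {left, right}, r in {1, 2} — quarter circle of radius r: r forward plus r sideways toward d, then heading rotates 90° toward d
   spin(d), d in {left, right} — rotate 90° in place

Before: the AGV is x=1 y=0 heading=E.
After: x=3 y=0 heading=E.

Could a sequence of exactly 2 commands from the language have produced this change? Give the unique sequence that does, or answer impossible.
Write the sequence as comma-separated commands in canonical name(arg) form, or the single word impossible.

key: still facing E at the end — nothing in the sequence rotates
begin: x=1 y=0 heading=E
1. straight(1) → x=2 y=0 heading=E
2. straight(1) → x=3 y=0 heading=E
no other 2-command option fits: unique.

straight(1), straight(1)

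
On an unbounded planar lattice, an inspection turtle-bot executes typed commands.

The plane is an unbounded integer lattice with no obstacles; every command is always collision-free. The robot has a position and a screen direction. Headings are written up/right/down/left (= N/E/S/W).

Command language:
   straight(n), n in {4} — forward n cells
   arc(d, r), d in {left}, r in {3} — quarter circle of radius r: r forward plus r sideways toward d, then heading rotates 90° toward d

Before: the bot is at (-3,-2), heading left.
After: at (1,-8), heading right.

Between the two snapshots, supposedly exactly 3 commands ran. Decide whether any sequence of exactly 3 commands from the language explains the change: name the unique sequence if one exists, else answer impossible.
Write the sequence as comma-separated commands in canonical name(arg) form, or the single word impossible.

arc(left, 3), arc(left, 3), straight(4)

key: cell and facing (now E) both changed — the 3 commands mix motion and turning
t0: at (-3,-2), heading left
step 1 (arc(left, 3)): at (-6,-5), heading down
step 2 (arc(left, 3)): at (-3,-8), heading right
step 3 (straight(4)): at (1,-8), heading right
no other 3-command option fits: unique.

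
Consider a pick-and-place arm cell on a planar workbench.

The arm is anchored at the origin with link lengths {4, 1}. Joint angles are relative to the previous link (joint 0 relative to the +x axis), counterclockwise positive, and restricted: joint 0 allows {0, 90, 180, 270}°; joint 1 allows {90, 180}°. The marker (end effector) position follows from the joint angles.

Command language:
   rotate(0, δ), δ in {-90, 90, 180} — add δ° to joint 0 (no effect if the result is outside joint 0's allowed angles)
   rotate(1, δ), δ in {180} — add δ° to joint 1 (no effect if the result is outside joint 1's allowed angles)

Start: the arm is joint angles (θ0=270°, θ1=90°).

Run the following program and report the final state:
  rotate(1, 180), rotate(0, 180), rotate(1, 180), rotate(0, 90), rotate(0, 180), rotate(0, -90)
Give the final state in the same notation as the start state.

joint angles (θ0=270°, θ1=90°)

from: joint angles (θ0=270°, θ1=90°)
t=1 rotate(1, 180) ⇒ joint angles (θ0=270°, θ1=90°)
t=2 rotate(0, 180) ⇒ joint angles (θ0=90°, θ1=90°)
t=3 rotate(1, 180) ⇒ joint angles (θ0=90°, θ1=90°)
t=4 rotate(0, 90) ⇒ joint angles (θ0=180°, θ1=90°)
t=5 rotate(0, 180) ⇒ joint angles (θ0=0°, θ1=90°)
t=6 rotate(0, -90) ⇒ joint angles (θ0=270°, θ1=90°)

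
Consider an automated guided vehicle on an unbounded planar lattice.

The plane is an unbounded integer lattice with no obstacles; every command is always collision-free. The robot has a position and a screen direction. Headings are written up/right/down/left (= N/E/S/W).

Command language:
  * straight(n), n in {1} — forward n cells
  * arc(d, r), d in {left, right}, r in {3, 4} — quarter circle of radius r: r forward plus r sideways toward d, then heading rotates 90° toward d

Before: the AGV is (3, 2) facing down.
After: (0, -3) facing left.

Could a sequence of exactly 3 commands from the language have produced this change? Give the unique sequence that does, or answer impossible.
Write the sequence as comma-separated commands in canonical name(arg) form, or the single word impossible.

key: order matters: swapping straight(1) and arc(right, 3) lands elsewhere
initial: (3, 2) facing down
1. straight(1) → (3, 1) facing down
2. straight(1) → (3, 0) facing down
3. arc(right, 3) → (0, -3) facing left
no other 3-command option fits: unique.

straight(1), straight(1), arc(right, 3)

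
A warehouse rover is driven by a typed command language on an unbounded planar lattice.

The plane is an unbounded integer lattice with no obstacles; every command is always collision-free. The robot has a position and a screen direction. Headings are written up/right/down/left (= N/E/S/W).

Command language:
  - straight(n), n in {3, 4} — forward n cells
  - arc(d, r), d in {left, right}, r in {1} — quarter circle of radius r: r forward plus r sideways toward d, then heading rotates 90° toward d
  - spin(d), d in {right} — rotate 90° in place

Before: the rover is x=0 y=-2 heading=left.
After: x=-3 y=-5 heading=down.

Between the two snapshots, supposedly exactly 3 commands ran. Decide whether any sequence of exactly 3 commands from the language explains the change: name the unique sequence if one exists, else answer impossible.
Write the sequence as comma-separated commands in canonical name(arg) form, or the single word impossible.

key: position moved to (-3,-5) AND the heading swung to S — translation plus rotation needed
initial: x=0 y=-2 heading=left
[1] after arc(left, 1): x=-1 y=-3 heading=down
[2] after arc(right, 1): x=-2 y=-4 heading=left
[3] after arc(left, 1): x=-3 y=-5 heading=down
no rival 3-sequence matches.

arc(left, 1), arc(right, 1), arc(left, 1)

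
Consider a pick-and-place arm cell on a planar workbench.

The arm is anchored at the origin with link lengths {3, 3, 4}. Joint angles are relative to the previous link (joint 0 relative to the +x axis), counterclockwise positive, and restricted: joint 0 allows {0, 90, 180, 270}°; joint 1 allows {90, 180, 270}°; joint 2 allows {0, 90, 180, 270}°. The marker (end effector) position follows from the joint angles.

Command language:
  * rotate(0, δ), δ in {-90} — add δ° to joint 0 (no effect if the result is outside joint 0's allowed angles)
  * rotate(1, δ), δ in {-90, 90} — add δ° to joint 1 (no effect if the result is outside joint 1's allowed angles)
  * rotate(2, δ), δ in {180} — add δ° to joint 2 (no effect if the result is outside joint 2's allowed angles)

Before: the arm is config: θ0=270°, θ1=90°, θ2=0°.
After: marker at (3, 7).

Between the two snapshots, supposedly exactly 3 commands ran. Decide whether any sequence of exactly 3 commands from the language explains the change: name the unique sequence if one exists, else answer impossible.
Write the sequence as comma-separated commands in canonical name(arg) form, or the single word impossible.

rotate(0, -90), rotate(0, -90), rotate(0, -90)

t0: config: θ0=270°, θ1=90°, θ2=0°
t=1 rotate(0, -90) ⇒ config: θ0=180°, θ1=90°, θ2=0°
t=2 rotate(0, -90) ⇒ config: θ0=90°, θ1=90°, θ2=0°
t=3 rotate(0, -90) ⇒ config: θ0=0°, θ1=90°, θ2=0°
uniquely the one of 64 3-step routes that fits.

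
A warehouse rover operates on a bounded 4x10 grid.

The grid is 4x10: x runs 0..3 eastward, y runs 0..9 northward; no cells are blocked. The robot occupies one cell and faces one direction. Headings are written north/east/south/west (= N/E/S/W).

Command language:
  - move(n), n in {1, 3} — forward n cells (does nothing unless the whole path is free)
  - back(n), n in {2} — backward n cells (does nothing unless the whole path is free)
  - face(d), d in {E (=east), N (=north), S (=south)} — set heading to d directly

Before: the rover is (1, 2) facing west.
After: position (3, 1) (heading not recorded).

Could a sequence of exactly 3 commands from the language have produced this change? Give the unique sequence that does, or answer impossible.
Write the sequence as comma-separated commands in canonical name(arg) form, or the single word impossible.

key: order matters: swapping back(2) and move(1) lands elsewhere
initial: (1, 2) facing west
[1] after back(2): (3, 2) facing west
[2] after face(S): (3, 2) facing south
[3] after move(1): (3, 1) facing south
uniquely the one of 216 3-step routes that fits.

back(2), face(S), move(1)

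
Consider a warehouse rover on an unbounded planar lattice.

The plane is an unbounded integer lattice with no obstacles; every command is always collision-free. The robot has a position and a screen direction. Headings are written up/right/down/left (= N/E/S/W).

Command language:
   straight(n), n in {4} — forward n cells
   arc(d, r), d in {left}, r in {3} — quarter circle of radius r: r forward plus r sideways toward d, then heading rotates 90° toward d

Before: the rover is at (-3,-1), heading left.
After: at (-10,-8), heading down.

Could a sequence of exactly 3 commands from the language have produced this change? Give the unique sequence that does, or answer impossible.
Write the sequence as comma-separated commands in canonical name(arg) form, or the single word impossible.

straight(4), arc(left, 3), straight(4)

key: cell and facing (now S) both changed — the 3 commands mix motion and turning
initial: at (-3,-1), heading left
step 1 (straight(4)): at (-7,-1), heading left
step 2 (arc(left, 3)): at (-10,-4), heading down
step 3 (straight(4)): at (-10,-8), heading down
uniquely the one of 8 3-step routes that fits.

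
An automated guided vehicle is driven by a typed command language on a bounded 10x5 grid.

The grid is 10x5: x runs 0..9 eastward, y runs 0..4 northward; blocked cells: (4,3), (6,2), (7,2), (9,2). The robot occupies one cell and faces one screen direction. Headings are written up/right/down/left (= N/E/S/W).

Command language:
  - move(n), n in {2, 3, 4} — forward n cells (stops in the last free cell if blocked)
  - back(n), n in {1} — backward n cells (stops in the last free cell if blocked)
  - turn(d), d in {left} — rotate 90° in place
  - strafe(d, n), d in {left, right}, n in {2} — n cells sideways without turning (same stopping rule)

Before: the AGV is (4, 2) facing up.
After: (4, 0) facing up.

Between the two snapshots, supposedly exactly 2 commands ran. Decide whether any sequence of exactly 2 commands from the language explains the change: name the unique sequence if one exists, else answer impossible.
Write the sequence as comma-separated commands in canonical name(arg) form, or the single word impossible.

back(1), back(1)

key: still facing N at the end — nothing in the sequence rotates
begin: (4, 2) facing up
t=1 back(1) ⇒ (4, 1) facing up
t=2 back(1) ⇒ (4, 0) facing up
all 49 alternatives checked — unique.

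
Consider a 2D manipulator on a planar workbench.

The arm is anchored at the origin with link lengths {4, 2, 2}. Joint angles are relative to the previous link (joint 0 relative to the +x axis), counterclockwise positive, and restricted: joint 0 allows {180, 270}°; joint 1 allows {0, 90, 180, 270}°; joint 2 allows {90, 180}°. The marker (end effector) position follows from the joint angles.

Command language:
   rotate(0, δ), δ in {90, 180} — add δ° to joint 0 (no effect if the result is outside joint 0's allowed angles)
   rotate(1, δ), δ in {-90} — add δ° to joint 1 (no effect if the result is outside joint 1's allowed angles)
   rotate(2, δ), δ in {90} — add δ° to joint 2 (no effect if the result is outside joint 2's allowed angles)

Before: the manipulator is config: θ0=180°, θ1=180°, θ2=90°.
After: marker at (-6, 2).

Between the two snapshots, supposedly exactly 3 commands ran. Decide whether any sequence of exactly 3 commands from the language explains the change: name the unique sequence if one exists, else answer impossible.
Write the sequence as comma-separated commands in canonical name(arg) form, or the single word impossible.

rotate(1, -90), rotate(1, -90), rotate(1, -90)

from: config: θ0=180°, θ1=180°, θ2=90°
[1] after rotate(1, -90): config: θ0=180°, θ1=90°, θ2=90°
[2] after rotate(1, -90): config: θ0=180°, θ1=0°, θ2=90°
[3] after rotate(1, -90): config: θ0=180°, θ1=270°, θ2=90°
all 64 alternatives checked — unique.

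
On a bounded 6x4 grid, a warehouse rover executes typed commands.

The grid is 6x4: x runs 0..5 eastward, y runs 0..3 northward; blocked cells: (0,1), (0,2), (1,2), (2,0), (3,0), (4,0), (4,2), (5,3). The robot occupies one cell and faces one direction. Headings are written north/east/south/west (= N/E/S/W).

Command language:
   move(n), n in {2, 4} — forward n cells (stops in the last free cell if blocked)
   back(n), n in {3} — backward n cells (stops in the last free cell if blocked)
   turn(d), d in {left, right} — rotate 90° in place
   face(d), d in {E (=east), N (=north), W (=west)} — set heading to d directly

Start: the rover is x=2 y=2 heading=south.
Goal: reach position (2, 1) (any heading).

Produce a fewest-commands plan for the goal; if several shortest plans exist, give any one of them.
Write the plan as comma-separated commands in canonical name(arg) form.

begin: x=2 y=2 heading=south
t=1 move(2) ⇒ x=2 y=1 heading=south
minimal: 1 command(s), checked below 1.

move(2)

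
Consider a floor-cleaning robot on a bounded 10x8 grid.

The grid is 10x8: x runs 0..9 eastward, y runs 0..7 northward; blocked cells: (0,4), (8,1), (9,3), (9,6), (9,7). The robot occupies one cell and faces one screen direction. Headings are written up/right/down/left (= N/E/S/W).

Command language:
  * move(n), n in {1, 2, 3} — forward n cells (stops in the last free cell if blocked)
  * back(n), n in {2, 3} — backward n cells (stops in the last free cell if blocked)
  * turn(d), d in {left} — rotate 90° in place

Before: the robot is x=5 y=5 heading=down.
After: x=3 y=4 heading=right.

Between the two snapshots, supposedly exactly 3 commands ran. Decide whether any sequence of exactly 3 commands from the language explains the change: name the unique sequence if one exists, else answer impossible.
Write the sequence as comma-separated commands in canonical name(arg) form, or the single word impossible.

key: cell and facing (now E) both changed — the 3 commands mix motion and turning
initial: x=5 y=5 heading=down
t=1 move(1) ⇒ x=5 y=4 heading=down
t=2 turn(left) ⇒ x=5 y=4 heading=right
t=3 back(2) ⇒ x=3 y=4 heading=right
all 216 alternatives checked — unique.

move(1), turn(left), back(2)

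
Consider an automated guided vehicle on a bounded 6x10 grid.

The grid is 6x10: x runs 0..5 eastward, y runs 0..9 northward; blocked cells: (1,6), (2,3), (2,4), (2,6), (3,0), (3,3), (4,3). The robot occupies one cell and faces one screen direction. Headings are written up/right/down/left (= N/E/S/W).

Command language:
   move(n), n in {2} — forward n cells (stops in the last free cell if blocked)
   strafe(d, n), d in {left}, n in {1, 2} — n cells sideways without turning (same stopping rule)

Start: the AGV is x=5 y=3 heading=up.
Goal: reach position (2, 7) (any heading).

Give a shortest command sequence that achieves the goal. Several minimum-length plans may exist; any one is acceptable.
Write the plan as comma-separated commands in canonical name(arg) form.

start: x=5 y=3 heading=up
1. move(2) → x=5 y=5 heading=up
2. move(2) → x=5 y=7 heading=up
3. strafe(left, 1) → x=4 y=7 heading=up
4. strafe(left, 2) → x=2 y=7 heading=up
nothing shorter than 4 reaches the goal.

move(2), move(2), strafe(left, 1), strafe(left, 2)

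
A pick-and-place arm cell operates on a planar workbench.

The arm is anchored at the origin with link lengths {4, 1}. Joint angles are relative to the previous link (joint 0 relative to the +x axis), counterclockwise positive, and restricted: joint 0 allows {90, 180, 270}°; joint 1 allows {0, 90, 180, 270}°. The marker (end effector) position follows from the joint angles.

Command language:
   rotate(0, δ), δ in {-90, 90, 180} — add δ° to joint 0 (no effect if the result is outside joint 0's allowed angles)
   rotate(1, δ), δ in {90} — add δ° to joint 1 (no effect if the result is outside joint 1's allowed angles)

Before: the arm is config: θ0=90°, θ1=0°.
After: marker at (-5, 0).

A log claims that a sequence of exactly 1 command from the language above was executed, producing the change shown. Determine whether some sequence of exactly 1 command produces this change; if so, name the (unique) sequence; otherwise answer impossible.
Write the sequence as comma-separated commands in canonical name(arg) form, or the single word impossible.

rotate(0, 90)

t0: config: θ0=90°, θ1=0°
[1] after rotate(0, 90): config: θ0=180°, θ1=0°
no other 1-command option fits: unique.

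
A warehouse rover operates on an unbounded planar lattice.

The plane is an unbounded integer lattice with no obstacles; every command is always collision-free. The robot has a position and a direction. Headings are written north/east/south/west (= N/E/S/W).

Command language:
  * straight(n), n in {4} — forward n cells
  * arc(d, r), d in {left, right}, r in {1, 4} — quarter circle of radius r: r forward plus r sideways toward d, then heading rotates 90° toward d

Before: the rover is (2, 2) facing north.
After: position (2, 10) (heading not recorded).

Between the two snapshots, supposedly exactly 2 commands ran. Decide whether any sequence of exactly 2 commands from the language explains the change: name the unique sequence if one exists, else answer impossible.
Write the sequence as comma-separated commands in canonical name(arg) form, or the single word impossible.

start: (2, 2) facing north
[1] after straight(4): (2, 6) facing north
[2] after straight(4): (2, 10) facing north
all 25 alternatives checked — unique.

straight(4), straight(4)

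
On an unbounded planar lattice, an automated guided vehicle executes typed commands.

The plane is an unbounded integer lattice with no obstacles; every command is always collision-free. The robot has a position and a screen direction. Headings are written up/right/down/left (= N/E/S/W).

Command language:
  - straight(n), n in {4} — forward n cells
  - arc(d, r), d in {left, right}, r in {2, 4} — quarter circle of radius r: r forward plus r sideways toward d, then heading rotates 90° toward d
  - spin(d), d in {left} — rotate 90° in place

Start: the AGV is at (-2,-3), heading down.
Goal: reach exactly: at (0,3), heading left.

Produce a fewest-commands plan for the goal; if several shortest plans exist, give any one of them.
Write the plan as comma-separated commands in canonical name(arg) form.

spin(left), arc(left, 4), arc(left, 2)

from: at (-2,-3), heading down
t=1 spin(left) ⇒ at (-2,-3), heading right
t=2 arc(left, 4) ⇒ at (2,1), heading up
t=3 arc(left, 2) ⇒ at (0,3), heading left
no 2-step plan works, so 3 is optimal.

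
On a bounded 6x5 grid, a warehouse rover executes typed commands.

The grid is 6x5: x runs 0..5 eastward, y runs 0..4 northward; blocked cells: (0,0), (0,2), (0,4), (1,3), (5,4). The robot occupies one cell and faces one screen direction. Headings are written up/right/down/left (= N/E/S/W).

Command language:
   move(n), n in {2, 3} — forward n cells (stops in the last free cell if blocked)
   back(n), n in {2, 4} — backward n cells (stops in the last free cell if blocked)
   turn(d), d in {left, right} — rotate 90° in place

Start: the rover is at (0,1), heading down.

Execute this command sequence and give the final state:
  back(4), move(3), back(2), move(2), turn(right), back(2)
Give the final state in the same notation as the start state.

from: at (0,1), heading down
t=1 back(4) ⇒ at (0,1), heading down
t=2 move(3) ⇒ at (0,1), heading down
t=3 back(2) ⇒ at (0,1), heading down
t=4 move(2) ⇒ at (0,1), heading down
t=5 turn(right) ⇒ at (0,1), heading left
t=6 back(2) ⇒ at (2,1), heading left

at (2,1), heading left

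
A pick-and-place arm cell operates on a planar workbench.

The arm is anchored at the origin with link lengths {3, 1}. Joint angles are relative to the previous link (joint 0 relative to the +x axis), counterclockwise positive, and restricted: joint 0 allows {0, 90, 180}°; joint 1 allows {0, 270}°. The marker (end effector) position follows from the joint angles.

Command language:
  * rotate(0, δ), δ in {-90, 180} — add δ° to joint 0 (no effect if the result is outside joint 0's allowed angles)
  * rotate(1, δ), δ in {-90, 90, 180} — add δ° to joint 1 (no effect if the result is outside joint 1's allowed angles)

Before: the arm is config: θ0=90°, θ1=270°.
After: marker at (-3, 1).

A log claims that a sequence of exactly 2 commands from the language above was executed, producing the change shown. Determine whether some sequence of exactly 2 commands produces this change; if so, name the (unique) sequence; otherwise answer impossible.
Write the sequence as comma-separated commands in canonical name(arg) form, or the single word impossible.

rotate(0, -90), rotate(0, 180)

key: running rotate(0, 180) before rotate(0, -90) would end elsewhere — order is forced
initial: config: θ0=90°, θ1=270°
t=1 rotate(0, -90) ⇒ config: θ0=0°, θ1=270°
t=2 rotate(0, 180) ⇒ config: θ0=180°, θ1=270°
all 25 alternatives checked — unique.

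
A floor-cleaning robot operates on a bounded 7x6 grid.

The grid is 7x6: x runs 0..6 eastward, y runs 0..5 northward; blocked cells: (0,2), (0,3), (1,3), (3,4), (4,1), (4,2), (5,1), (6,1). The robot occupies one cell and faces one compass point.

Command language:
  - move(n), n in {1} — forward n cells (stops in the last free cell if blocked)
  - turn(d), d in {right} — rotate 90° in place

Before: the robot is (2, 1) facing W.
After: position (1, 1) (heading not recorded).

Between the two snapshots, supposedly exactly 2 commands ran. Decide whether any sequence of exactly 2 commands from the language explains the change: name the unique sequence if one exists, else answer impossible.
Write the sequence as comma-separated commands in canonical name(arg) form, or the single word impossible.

move(1), turn(right)

key: order matters: swapping move(1) and turn(right) lands elsewhere
from: (2, 1) facing W
t=1 move(1) ⇒ (1, 1) facing W
t=2 turn(right) ⇒ (1, 1) facing N
all 4 alternatives checked — unique.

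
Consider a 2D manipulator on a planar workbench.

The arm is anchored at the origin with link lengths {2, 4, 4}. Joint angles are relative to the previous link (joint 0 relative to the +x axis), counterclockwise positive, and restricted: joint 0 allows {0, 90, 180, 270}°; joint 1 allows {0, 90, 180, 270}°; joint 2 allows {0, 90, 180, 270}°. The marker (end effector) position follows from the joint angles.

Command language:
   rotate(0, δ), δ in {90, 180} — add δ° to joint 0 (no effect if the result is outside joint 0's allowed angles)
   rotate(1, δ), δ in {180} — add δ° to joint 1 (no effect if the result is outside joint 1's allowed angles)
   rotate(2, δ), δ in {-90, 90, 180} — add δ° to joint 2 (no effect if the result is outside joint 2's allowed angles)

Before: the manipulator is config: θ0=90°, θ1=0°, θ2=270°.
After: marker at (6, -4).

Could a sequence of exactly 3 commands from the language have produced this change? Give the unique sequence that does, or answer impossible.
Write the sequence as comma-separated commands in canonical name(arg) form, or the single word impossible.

rotate(0, 90), rotate(0, 90), rotate(0, 90)

start: config: θ0=90°, θ1=0°, θ2=270°
step 1 (rotate(0, 90)): config: θ0=180°, θ1=0°, θ2=270°
step 2 (rotate(0, 90)): config: θ0=270°, θ1=0°, θ2=270°
step 3 (rotate(0, 90)): config: θ0=0°, θ1=0°, θ2=270°
no rival 3-sequence matches.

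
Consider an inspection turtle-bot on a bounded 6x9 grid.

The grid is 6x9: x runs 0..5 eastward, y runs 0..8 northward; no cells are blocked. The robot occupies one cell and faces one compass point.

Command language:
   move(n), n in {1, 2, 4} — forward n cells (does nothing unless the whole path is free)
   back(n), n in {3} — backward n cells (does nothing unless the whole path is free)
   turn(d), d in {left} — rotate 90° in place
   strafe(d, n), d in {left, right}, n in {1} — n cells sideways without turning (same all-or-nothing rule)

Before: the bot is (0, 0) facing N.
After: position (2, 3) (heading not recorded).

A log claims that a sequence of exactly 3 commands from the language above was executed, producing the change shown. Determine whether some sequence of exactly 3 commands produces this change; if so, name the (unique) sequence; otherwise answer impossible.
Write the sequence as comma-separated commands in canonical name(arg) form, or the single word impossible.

impossible

no 3-step route produces this change.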